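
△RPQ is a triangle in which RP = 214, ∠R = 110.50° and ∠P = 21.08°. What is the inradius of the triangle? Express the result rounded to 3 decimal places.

The third angle is ∠Q = 180° − ∠R − ∠P = 48.42°.
Law of sines: PQ = RP·sin R/sin Q ≈ 267.97.
Law of sines: QR = RP·sin P/sin Q ≈ 102.9.
Area = ½·RP·PQ·sin P ≈ 10313.
Semiperimeter s = (267.97+102.9+214)/2 = 292.43.
Inradius = area/s = 10313/292.43 ≈ 35.265.

35.265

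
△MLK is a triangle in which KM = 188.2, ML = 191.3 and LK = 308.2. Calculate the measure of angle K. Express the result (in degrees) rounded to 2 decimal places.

By the law of cosines, cos K = (LK² + KM² − ML²) / (2·LK·KM) ≈ 0.80867, so ∠K ≈ 36.03°.

36.03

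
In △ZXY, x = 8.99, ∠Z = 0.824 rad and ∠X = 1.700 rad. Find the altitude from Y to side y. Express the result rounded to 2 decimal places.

The third angle is ∠Y = π − ∠Z − ∠X = 0.618 rad.
Law of sines: z = x·sin Z/sin X ≈ 6.6529.
Law of sines: y = x·sin Y/sin X ≈ 5.2496.
Area = ½·x·z·sin Y ≈ 17.317.
The altitude from Y has length 2·area/y ≈ 6.5975.

h_Y ≈ 6.60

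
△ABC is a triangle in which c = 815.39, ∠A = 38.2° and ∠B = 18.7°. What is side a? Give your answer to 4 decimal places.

601.9252

The third angle is ∠C = 180° − ∠A − ∠B = 123.10°.
Law of sines: a = c·sin A/sin C ≈ 601.93.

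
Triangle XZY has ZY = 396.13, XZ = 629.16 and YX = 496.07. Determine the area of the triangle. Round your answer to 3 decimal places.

Semiperimeter s = (396.13 + 496.07 + 629.16)/2 = 760.68.
Heron's formula: area = √(760.68·364.55·264.61·131.52) ≈ 98238.

area ≈ 98237.788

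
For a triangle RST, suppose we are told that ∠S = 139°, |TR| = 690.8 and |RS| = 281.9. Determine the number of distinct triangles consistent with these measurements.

|RS|·sin S = 281.9·sin(139°) ≈ 184.9.
Since ∠S is not acute, a triangle exists only if |TR| > |RS|; here |TR| > |RS|, so there is exactly one triangle.

1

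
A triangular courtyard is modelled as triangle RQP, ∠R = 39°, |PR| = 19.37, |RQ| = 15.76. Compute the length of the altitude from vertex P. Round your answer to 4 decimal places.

By the law of cosines, |QP|² = |PR|² + |RQ|² − 2·|PR|·|RQ|·cos R = 149.09, so |QP| ≈ 12.21.
Area = ½·|PR|·|RQ|·sin R ≈ 96.057.
The altitude from P has length 2·area/|RQ| ≈ 12.19.

h_P ≈ 12.1899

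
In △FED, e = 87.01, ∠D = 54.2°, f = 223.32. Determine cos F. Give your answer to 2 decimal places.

By the law of cosines, d² = f² + e² − 2·f·e·cos D = 34710, so d ≈ 186.31.
Law of cosines again: cos F = (e² + d² − f²)/(2·e·d) ≈ -0.23415, so ∠F ≈ 103.54°.

-0.23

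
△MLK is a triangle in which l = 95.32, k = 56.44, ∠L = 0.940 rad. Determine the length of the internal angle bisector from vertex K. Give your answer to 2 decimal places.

Law of sines: sin K = k·sin L/l ≈ 0.47816.
Since l ≥ k, only the acute value applies: ∠K ≈ 0.499 rad.
Then ∠M = π − ∠L − ∠K ≈ 1.703 rad.
Law of sines gives m = l·sin M/sin L ≈ 117.
The bisector from K has length 2·m·l·cos(∠K/2)/(m+l) ≈ 101.81.

101.81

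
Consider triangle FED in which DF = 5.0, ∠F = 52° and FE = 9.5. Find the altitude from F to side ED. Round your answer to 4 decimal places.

h_F ≈ 4.9682

By the law of cosines, ED² = DF² + FE² − 2·DF·FE·cos F = 56.762, so ED ≈ 7.5341.
Area = ½·DF·FE·sin F ≈ 18.715.
The altitude from F has length 2·area/ED ≈ 4.9682.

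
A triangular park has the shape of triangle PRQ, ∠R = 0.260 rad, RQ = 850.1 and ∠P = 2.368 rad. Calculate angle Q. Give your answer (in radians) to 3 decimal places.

The third angle is ∠Q = π − ∠P − ∠R = 0.514 rad.

∠Q ≈ 0.514 rad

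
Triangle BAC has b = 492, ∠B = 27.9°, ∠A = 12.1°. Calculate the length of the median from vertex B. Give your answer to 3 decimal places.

The third angle is ∠C = 180° − ∠B − ∠A = 140.00°.
Law of sines: a = b·sin A/sin B ≈ 220.4.
Law of sines: c = b·sin C/sin B ≈ 675.85.
Median from B: ½√(2·a² + 2·c² − b²) ≈ 438.36.

m_B ≈ 438.361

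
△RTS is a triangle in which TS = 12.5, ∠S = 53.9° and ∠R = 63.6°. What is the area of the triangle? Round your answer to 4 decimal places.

area ≈ 62.5110

The third angle is ∠T = 180° − ∠S − ∠R = 62.50°.
Law of sines: SR = TS·sin T/sin R ≈ 12.379.
Law of sines: RT = TS·sin S/sin R ≈ 11.276.
Area = ½·TS·SR·sin S ≈ 62.511.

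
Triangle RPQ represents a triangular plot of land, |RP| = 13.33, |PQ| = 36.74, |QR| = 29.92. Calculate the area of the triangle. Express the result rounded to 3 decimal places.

area ≈ 187.013

Semiperimeter s = (36.74 + 29.92 + 13.33)/2 = 39.995.
Heron's formula: area = √(39.995·3.255·10.075·26.665) ≈ 187.01.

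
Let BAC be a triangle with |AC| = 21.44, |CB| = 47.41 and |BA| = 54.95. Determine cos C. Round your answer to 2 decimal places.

-0.15

By the law of cosines, cos C = (|AC|² + |CB|² − |BA|²) / (2·|AC|·|CB|) ≈ -0.15353, so ∠C ≈ 98.83°.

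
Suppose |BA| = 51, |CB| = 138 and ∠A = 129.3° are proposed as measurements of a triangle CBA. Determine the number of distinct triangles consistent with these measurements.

|BA|·sin A = 51·sin(129.3°) ≈ 39.47.
Since ∠A is not acute, a triangle exists only if |CB| > |BA|; here |CB| > |BA|, so there is exactly one triangle.

1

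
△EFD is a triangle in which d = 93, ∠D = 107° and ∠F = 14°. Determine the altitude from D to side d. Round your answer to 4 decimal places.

h_D ≈ 20.1664

The third angle is ∠E = 180° − ∠F − ∠D = 59.00°.
Law of sines: e = d·sin E/sin D ≈ 83.359.
Law of sines: f = d·sin F/sin D ≈ 23.527.
Area = ½·d·e·sin F ≈ 937.74.
The altitude from D has length 2·area/d ≈ 20.166.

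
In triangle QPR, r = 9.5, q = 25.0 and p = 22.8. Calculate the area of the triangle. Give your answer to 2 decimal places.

area ≈ 108.24

Semiperimeter s = (25 + 22.8 + 9.5)/2 = 28.65.
Heron's formula: area = √(28.65·3.65·5.85·19.15) ≈ 108.24.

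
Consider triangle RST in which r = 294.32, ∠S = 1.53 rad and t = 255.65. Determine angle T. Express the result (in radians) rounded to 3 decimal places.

By the law of cosines, s² = t² + r² − 2·t·r·cos S = 1.4584e+05, so s ≈ 381.89.
Law of cosines again: cos T = (r² + s² − t²)/(2·r·s) ≈ 0.74338, so ∠T ≈ 0.733 rad.

∠T ≈ 0.733 rad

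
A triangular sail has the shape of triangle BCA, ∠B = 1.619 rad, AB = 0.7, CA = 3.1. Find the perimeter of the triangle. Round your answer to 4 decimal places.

6.7864

Law of sines: sin C = AB·sin B/CA ≈ 0.22554.
Since CA ≥ AB, only the acute value applies: ∠C ≈ 0.228 rad.
Then ∠A = π − ∠B − ∠C ≈ 1.295 rad.
Law of sines gives BC = CA·sin A/sin B ≈ 2.9864.
Semiperimeter s = (3.1+0.7+2.9864)/2 = 3.3932.
Perimeter = 3.1 + 0.7 + 2.9864 = 6.7864.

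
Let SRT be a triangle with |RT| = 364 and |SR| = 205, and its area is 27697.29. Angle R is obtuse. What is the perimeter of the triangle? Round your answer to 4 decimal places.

perimeter ≈ 1092.9396

From area = ½·|SR|·|RT|·sin R, we get sin R = 2·area/(|SR|·|RT|) ≈ 0.74236.
Taking the obtuse solution, ∠R ≈ 2.305 rad.
Law of cosines then gives |TS| ≈ 523.94.
Perimeter = 364 + 523.94 + 205 = 1092.9.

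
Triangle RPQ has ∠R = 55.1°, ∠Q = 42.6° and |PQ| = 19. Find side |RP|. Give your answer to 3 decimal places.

15.681

The third angle is ∠P = 180° − ∠Q − ∠R = 82.30°.
Law of sines: |RP| = |PQ|·sin Q/sin R ≈ 15.681.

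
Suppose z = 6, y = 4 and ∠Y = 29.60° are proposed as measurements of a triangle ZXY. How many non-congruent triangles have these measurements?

2

z·sin Y = 6·sin(29.60°) ≈ 2.964.
Since z sin Y < y < z (2.964 < 4 < 6), two triangles exist.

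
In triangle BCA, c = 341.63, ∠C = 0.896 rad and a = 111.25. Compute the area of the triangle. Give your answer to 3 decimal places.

Law of sines: sin A = a·sin C/c ≈ 0.25427.
Since c ≥ a, only the acute value applies: ∠A ≈ 0.257 rad.
Then ∠B = π − ∠C − ∠A ≈ 1.988 rad.
Law of sines gives b = c·sin B/sin C ≈ 399.9.
Area = ½·c·a·sin B ≈ 17369.

area ≈ 17369.368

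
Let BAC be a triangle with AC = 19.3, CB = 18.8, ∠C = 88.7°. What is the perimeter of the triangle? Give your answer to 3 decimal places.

By the law of cosines, BA² = AC² + CB² − 2·AC·CB·cos C = 709.47, so BA ≈ 26.636.
Semiperimeter s = (19.3+18.8+26.636)/2 = 32.368.
Perimeter = 19.3 + 18.8 + 26.636 = 64.736.

64.736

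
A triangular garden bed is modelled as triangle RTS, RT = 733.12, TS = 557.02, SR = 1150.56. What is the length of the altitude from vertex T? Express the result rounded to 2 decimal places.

Semiperimeter s = (557.02 + 1150.6 + 733.12)/2 = 1220.3.
Heron's formula: area = √(1220.3·663.33·69.79·487.23) ≈ 1.6591e+05.
The altitude from T has length 2·area/SR ≈ 288.4.

288.40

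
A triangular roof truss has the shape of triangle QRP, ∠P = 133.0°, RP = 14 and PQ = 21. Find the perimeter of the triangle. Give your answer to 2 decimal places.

67.22

By the law of cosines, QR² = RP² + PQ² − 2·RP·PQ·cos P = 1038, so QR ≈ 32.218.
Semiperimeter s = (14+21+32.218)/2 = 33.609.
Perimeter = 14 + 21 + 32.218 = 67.218.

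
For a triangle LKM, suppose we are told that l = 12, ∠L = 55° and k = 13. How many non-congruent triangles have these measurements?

2

k·sin L = 13·sin(55°) ≈ 10.65.
Since k sin L < l < k (10.65 < 12 < 13), two triangles exist.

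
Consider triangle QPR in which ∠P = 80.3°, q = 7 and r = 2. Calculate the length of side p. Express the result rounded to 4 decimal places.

By the law of cosines, p² = r² + q² − 2·r·q·cos P = 48.282, so p ≈ 6.9485.

6.9485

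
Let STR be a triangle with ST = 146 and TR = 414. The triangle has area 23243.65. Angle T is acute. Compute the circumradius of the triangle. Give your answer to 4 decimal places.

220.8936

From area = ½·ST·TR·sin T, we get sin T = 2·area/(ST·TR) ≈ 0.76910.
Taking the acute solution, ∠T ≈ 50.27°.
Law of cosines then gives RS ≈ 339.78.
Circumradius = RS/(2 sin T) ≈ 220.89.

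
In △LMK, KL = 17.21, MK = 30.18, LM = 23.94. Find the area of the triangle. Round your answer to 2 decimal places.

Semiperimeter s = (30.18 + 17.21 + 23.94)/2 = 35.665.
Heron's formula: area = √(35.665·5.485·18.455·11.725) ≈ 205.74.

area ≈ 205.74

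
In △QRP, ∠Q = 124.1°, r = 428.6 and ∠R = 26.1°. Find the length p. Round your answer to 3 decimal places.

The third angle is ∠P = 180° − ∠Q − ∠R = 29.80°.
Law of sines: p = r·sin P/sin R ≈ 484.16.

484.165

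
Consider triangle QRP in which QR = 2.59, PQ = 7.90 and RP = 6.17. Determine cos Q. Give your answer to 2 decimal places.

0.76

By the law of cosines, cos Q = (PQ² + QR² − RP²) / (2·PQ·QR) ≈ 0.75874, so ∠Q ≈ 40.65°.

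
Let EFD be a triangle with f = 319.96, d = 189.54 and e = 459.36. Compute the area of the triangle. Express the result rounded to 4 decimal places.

24269.7918

Semiperimeter s = (459.36 + 319.96 + 189.54)/2 = 484.43.
Heron's formula: area = √(484.43·25.07·164.47·294.89) ≈ 24270.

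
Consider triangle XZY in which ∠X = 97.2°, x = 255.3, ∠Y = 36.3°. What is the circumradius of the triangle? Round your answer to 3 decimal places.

The third angle is ∠Z = 180° − ∠Y − ∠X = 46.50°.
Law of sines: z = x·sin Z/sin X ≈ 186.66.
Law of sines: y = x·sin Y/sin X ≈ 152.34.
Circumradius = x/(2 sin X) ≈ 128.66.

128.665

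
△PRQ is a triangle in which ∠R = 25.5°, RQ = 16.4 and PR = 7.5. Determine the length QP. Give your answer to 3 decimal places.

By the law of cosines, QP² = PR² + RQ² − 2·PR·RQ·cos R = 103.17, so QP ≈ 10.157.

10.157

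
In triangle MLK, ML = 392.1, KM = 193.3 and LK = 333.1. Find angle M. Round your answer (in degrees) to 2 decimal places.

By the law of cosines, cos M = (KM² + ML² − LK²) / (2·KM·ML) ≈ 0.52875, so ∠M ≈ 58.08°.

58.08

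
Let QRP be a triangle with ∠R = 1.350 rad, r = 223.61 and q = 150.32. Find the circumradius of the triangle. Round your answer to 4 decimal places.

Law of sines: sin Q = q·sin R/r ≈ 0.65592.
Since r ≥ q, only the acute value applies: ∠Q ≈ 0.715 rad.
Then ∠P = π − ∠R − ∠Q ≈ 1.076 rad.
Law of sines gives p = r·sin P/sin R ≈ 201.71.
Circumradius = r/(2 sin R) ≈ 114.59.

114.5868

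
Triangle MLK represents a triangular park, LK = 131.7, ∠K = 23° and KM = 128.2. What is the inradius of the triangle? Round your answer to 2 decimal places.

r ≈ 21.16

By the law of cosines, ML² = LK² + KM² − 2·LK·KM·cos K = 2696.6, so ML ≈ 51.929.
Area = ½·LK·KM·sin K ≈ 3298.5.
Semiperimeter s = (131.7+128.2+51.929)/2 = 155.91.
Inradius = area/s = 3298.5/155.91 ≈ 21.156.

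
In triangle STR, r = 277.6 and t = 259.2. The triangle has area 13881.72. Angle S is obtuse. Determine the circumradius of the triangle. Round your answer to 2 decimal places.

682.02

From area = ½·t·r·sin S, we get sin S = 2·area/(t·r) ≈ 0.38585.
Taking the obtuse solution, ∠S ≈ 157.30°.
Law of cosines then gives s ≈ 526.32.
Circumradius = s/(2 sin S) ≈ 682.02.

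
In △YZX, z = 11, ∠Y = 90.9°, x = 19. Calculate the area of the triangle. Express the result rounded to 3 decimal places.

Area = ½·z·x·sin Y ≈ 104.49.

104.487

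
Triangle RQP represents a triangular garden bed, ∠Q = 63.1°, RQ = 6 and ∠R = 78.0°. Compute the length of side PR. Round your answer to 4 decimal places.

The third angle is ∠P = 180° − ∠R − ∠Q = 38.90°.
Law of sines: PR = RQ·sin Q/sin P ≈ 8.5209.

8.5209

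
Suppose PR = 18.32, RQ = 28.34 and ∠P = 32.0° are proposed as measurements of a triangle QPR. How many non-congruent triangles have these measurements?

PR·sin P = 18.32·sin(32.0°) ≈ 9.708.
Since RQ ≥ PR, exactly one triangle exists.

1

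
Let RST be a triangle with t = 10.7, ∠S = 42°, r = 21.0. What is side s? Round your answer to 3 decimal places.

By the law of cosines, s² = t² + r² − 2·t·r·cos S = 221.52, so s ≈ 14.884.

14.884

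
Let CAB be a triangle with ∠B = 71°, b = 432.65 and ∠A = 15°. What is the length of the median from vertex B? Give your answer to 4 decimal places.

The third angle is ∠C = 180° − ∠A − ∠B = 94.00°.
Law of sines: c = b·sin C/sin B ≈ 456.46.
Law of sines: a = b·sin A/sin B ≈ 118.43.
Median from B: ½√(2·c² + 2·a² − b²) ≈ 253.76.

m_B ≈ 253.7646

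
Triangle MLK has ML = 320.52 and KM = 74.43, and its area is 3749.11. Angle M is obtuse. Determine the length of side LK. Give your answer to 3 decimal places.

From area = ½·KM·ML·sin M, we get sin M = 2·area/(KM·ML) ≈ 0.31431.
Taking the obtuse solution, ∠M ≈ 161.68°.
Law of cosines then gives LK ≈ 391.88.

391.877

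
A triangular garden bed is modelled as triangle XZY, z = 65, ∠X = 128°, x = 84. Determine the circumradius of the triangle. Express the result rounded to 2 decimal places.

Law of sines: sin Z = z·sin X/x ≈ 0.60977.
Since x ≥ z, only the acute value applies: ∠Z ≈ 37.57°.
Then ∠Y = 180° − ∠X − ∠Z ≈ 14.43°.
Law of sines gives y = x·sin Y/sin X ≈ 26.559.
Circumradius = x/(2 sin X) ≈ 53.299.

R ≈ 53.30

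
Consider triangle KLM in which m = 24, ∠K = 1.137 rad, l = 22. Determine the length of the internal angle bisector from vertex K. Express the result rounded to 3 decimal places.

By the law of cosines, k² = l² + m² − 2·l·m·cos K = 616.14, so k ≈ 24.822.
The bisector from K has length 2·l·m·cos(∠K/2)/(l+m) ≈ 19.346.

t_K ≈ 19.346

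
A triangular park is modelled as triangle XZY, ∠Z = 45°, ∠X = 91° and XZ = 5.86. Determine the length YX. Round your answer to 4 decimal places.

5.9650

The third angle is ∠Y = 180° − ∠X − ∠Z = 44.00°.
Law of sines: YX = XZ·sin Z/sin Y ≈ 5.965.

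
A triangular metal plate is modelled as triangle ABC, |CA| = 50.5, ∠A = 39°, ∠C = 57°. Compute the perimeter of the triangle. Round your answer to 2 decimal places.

125.04

The third angle is ∠B = 180° − ∠C − ∠A = 84.00°.
Law of sines: |BC| = |CA|·sin A/sin B ≈ 31.956.
Law of sines: |AB| = |CA|·sin C/sin B ≈ 42.586.
Semiperimeter s = (31.956+50.5+42.586)/2 = 62.521.
Perimeter = 31.956 + 50.5 + 42.586 = 125.04.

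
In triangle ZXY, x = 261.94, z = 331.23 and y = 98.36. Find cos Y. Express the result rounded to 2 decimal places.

0.97

By the law of cosines, cos Y = (z² + x² − y²) / (2·z·x) ≈ 0.97191, so ∠Y ≈ 13.61°.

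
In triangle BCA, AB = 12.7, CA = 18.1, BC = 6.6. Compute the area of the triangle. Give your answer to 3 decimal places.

area ≈ 28.541

Semiperimeter s = (18.1 + 12.7 + 6.6)/2 = 18.7.
Heron's formula: area = √(18.7·0.6·6·12.1) ≈ 28.541.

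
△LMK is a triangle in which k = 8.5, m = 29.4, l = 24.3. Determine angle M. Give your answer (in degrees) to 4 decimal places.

By the law of cosines, cos M = (k² + l² − m²) / (2·k·l) ≈ -0.48807, so ∠M ≈ 119.21°.

119.2135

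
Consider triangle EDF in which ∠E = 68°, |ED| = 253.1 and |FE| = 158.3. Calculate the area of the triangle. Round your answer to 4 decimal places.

Area = ½·|FE|·|ED|·sin E ≈ 18574.

18574.1490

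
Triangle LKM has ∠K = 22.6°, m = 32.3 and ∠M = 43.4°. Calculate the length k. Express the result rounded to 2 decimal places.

The third angle is ∠L = 180° − ∠K − ∠M = 114.00°.
Law of sines: k = m·sin K/sin M ≈ 18.066.

18.07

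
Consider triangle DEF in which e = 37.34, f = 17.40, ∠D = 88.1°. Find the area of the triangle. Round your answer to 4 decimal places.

324.6794

Area = ½·e·f·sin D ≈ 324.68.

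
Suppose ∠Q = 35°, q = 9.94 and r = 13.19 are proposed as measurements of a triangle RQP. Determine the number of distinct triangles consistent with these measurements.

2

r·sin Q = 13.19·sin(35°) ≈ 7.565.
Since r sin Q < q < r (7.565 < 9.94 < 13.19), two triangles exist.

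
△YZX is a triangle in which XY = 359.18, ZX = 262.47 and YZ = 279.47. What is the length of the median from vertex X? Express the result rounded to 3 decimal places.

m_X ≈ 281.824

Median from X: ½√(2·ZX² + 2·XY² − YZ²) ≈ 281.82.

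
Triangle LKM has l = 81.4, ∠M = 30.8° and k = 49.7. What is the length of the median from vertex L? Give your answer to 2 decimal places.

By the law of cosines, m² = l² + k² − 2·l·k·cos M = 2146.1, so m ≈ 46.326.
Median from L: ½√(2·k² + 2·m² − l²) ≈ 25.526.

25.53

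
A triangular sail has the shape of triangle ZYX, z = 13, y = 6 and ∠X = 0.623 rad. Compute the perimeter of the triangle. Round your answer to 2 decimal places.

By the law of cosines, x² = z² + y² − 2·z·y·cos X = 78.307, so x ≈ 8.8492.
Semiperimeter s = (13+6+8.8492)/2 = 13.925.
Perimeter = 13 + 6 + 8.8492 = 27.849.

27.85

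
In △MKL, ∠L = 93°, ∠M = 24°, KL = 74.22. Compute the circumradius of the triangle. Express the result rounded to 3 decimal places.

The third angle is ∠K = 180° − ∠L − ∠M = 63.00°.
Law of sines: LM = KL·sin K/sin M ≈ 162.59.
Law of sines: MK = KL·sin L/sin M ≈ 182.23.
Circumradius = KL/(2 sin M) ≈ 91.238.

91.238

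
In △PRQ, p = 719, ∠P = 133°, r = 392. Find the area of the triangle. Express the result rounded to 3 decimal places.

area ≈ 56195.260

Law of sines: sin R = r·sin P/p ≈ 0.39874.
Since p ≥ r, only the acute value applies: ∠R ≈ 23.50°.
Then ∠Q = 180° − ∠P − ∠R ≈ 23.50°.
Law of sines gives q = p·sin Q/sin P ≈ 392.03.
Area = ½·p·r·sin Q ≈ 56195.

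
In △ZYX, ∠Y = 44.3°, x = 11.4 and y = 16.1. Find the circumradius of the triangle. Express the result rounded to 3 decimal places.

R ≈ 11.526

Law of sines: sin X = x·sin Y/y ≈ 0.49453.
Since y ≥ x, only the acute value applies: ∠X ≈ 29.64°.
Then ∠Z = 180° − ∠Y − ∠X ≈ 106.06°.
Law of sines gives z = y·sin Z/sin Y ≈ 22.152.
Circumradius = y/(2 sin Y) ≈ 11.526.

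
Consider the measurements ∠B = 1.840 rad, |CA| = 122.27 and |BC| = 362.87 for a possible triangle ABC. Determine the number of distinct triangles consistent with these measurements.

|BC|·sin B = 362.87·sin(1.840 rad) ≈ 349.8.
Since ∠B is not acute, a triangle exists only if |CA| > |BC|; here |CA| ≤ |BC|, so there is no triangle.

0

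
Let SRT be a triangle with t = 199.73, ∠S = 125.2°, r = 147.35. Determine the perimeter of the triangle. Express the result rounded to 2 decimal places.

By the law of cosines, s² = r² + t² − 2·r·t·cos S = 95533, so s ≈ 309.08.
Semiperimeter p = (309.08+147.35+199.73)/2 = 328.08.
Perimeter = 309.08 + 147.35 + 199.73 = 656.16.

perimeter ≈ 656.16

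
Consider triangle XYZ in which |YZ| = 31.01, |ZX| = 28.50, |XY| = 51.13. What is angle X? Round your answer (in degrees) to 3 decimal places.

32.246

By the law of cosines, cos X = (|ZX|² + |XY|² − |YZ|²) / (2·|ZX|·|XY|) ≈ 0.84577, so ∠X ≈ 32.25°.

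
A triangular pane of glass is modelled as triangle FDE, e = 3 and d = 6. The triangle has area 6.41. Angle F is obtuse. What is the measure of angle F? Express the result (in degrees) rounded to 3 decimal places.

From area = ½·d·e·sin F, we get sin F = 2·area/(d·e) ≈ 0.71222.
Taking the obtuse solution, ∠F ≈ 134.58°.

134.584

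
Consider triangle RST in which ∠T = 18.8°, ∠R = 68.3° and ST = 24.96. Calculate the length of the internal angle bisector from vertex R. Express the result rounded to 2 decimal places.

10.83

The third angle is ∠S = 180° − ∠T − ∠R = 92.90°.
Law of sines: TR = ST·sin S/sin R ≈ 26.829.
Law of sines: RS = ST·sin T/sin R ≈ 8.6573.
The bisector from R has length 2·TR·RS·cos(∠R/2)/(TR+RS) ≈ 10.833.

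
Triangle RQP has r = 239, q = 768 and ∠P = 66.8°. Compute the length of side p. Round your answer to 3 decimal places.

708.751

By the law of cosines, p² = r² + q² − 2·r·q·cos P = 5.0233e+05, so p ≈ 708.75.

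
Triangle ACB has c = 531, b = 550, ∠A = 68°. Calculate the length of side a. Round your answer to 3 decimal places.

604.693

By the law of cosines, a² = c² + b² − 2·c·b·cos A = 3.6565e+05, so a ≈ 604.69.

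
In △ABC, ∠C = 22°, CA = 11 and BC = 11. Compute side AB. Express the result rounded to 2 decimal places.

By the law of cosines, AB² = BC² + CA² − 2·BC·CA·cos C = 17.622, so AB ≈ 4.1978.

4.20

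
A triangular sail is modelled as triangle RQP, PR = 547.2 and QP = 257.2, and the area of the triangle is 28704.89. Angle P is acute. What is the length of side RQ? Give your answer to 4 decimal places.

From area = ½·QP·PR·sin P, we get sin P = 2·area/(QP·PR) ≈ 0.40791.
Taking the acute solution, ∠P ≈ 24.07°.
Law of cosines then gives RQ ≈ 329.52.

329.5194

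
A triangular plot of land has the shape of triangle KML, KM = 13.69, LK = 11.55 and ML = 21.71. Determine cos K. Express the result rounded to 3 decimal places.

cos K ≈ -0.476

By the law of cosines, cos K = (LK² + KM² − ML²) / (2·LK·KM) ≈ -0.47592, so ∠K ≈ 118.42°.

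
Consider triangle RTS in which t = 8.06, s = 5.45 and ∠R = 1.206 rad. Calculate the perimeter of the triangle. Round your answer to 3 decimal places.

perimeter ≈ 21.468

By the law of cosines, r² = t² + s² − 2·t·s·cos R = 63.323, so r ≈ 7.9576.
Semiperimeter p = (7.9576+8.06+5.45)/2 = 10.734.
Perimeter = 7.9576 + 8.06 + 5.45 = 21.468.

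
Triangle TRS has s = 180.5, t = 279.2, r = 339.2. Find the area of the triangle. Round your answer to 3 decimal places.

25172.408

Semiperimeter p = (279.2 + 339.2 + 180.5)/2 = 399.45.
Heron's formula: area = √(399.45·120.25·60.25·218.95) ≈ 25172.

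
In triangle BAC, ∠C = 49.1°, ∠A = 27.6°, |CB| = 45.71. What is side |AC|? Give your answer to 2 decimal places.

96.02

The third angle is ∠B = 180° − ∠A − ∠C = 103.30°.
Law of sines: |AC| = |CB|·sin B/sin A ≈ 96.016.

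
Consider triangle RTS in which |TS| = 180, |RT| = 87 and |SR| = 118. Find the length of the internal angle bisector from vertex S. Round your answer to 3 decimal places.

By the law of cosines, cos S = (|TS|² + |SR|² − |RT|²) / (2·|TS|·|SR|) ≈ 0.91231, so ∠S ≈ 24.17°.
The bisector from S has length 2·|TS|·|SR|·cos(∠S/2)/(|TS|+|SR|) ≈ 139.39.

139.390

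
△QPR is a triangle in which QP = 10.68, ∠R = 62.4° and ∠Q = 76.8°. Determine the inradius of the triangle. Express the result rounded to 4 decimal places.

r ≈ 2.7034

The third angle is ∠P = 180° − ∠R − ∠Q = 40.80°.
Law of sines: PR = QP·sin Q/sin R ≈ 11.733.
Law of sines: RQ = QP·sin P/sin R ≈ 7.8746.
Area = ½·QP·PR·sin P ≈ 40.94.
Semiperimeter s = (11.733+7.8746+10.68)/2 = 15.144.
Inradius = area/s = 40.94/15.144 ≈ 2.7034.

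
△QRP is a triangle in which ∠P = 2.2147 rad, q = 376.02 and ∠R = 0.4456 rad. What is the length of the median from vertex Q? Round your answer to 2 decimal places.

m_Q ≈ 486.76

The third angle is ∠Q = π − ∠R − ∠P = 0.4813 rad.
Law of sines: r = q·sin R/sin Q ≈ 350.09.
Law of sines: p = q·sin P/sin Q ≈ 649.62.
Median from Q: ½√(2·r² + 2·p² − q²) ≈ 486.76.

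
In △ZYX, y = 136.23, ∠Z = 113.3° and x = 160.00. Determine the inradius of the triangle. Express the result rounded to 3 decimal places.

36.798

By the law of cosines, z² = y² + x² − 2·y·x·cos Z = 61402, so z ≈ 247.79.
Area = ½·y·x·sin Z ≈ 10010.
Semiperimeter s = (247.79+136.23+160)/2 = 272.01.
Inradius = area/s = 10010/272.01 ≈ 36.798.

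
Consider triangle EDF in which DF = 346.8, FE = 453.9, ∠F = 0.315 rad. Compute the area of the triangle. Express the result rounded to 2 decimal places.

area ≈ 24384.50

Area = ½·DF·FE·sin F ≈ 24384.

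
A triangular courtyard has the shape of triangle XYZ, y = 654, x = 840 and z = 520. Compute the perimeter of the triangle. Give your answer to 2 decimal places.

2014.00

Perimeter = 840 + 654 + 520 = 2014.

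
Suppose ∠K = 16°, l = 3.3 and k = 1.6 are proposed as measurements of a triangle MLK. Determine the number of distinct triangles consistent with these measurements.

2

l·sin K = 3.3·sin(16°) ≈ 0.9096.
Since l sin K < k < l (0.9096 < 1.6 < 3.3), two triangles exist.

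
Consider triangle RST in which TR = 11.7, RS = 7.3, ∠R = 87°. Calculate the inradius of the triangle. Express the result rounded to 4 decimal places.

r ≈ 2.6274

By the law of cosines, ST² = TR² + RS² − 2·TR·RS·cos R = 181.24, so ST ≈ 13.463.
Area = ½·TR·RS·sin R ≈ 42.646.
Semiperimeter s = (13.463+11.7+7.3)/2 = 16.231.
Inradius = area/s = 42.646/16.231 ≈ 2.6274.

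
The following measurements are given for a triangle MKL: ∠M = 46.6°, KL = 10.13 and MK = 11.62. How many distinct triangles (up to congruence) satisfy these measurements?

2

MK·sin M = 11.62·sin(46.6°) ≈ 8.443.
Since MK sin M < KL < MK (8.443 < 10.13 < 11.62), two triangles exist.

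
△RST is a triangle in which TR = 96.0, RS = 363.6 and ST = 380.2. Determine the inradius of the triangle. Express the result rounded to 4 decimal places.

r ≈ 41.5224

Semiperimeter s = (380.2 + 96 + 363.6)/2 = 419.9.
Heron's formula: area = √(419.9·39.7·323.9·56.3) ≈ 17435.
Inradius = area/s = 17435/419.9 ≈ 41.522.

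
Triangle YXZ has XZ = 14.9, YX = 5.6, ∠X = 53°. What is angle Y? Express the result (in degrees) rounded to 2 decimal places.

105.80

By the law of cosines, ZY² = YX² + XZ² − 2·YX·XZ·cos X = 152.94, so ZY ≈ 12.367.
Law of cosines again: cos Y = (ZY² + YX² − XZ²)/(2·ZY·YX) ≈ -0.27226, so ∠Y ≈ 105.80°.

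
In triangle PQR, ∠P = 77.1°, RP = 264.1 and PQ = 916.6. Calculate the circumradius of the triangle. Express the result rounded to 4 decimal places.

By the law of cosines, QR² = RP² + PQ² − 2·RP·PQ·cos P = 8.0182e+05, so QR ≈ 895.44.
Area = ½·RP·PQ·sin P ≈ 1.1798e+05.
Circumradius = QR/(2 sin P) ≈ 459.31.

459.3141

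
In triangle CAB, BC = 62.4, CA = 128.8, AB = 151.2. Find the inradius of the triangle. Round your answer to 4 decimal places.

r ≈ 23.2146

Semiperimeter s = (151.2 + 62.4 + 128.8)/2 = 171.2.
Heron's formula: area = √(171.2·20·108.8·42.4) ≈ 3974.3.
Inradius = area/s = 3974.3/171.2 ≈ 23.215.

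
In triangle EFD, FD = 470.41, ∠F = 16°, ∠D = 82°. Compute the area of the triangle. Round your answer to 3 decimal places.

area ≈ 30497.284

The third angle is ∠E = 180° − ∠F − ∠D = 82.00°.
Law of sines: DE = FD·sin F/sin E ≈ 130.94.
Law of sines: EF = FD·sin D/sin E ≈ 470.41.
Area = ½·FD·DE·sin D ≈ 30497.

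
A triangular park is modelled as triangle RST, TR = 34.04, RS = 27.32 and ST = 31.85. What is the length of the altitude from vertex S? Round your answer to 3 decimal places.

h_S ≈ 23.984

Semiperimeter s = (31.85 + 34.04 + 27.32)/2 = 46.605.
Heron's formula: area = √(46.605·14.755·12.565·19.285) ≈ 408.2.
The altitude from S has length 2·area/TR ≈ 23.984.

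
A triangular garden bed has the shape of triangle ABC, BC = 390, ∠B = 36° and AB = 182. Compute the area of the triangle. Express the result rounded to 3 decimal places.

Area = ½·AB·BC·sin B ≈ 20860.

area ≈ 20860.499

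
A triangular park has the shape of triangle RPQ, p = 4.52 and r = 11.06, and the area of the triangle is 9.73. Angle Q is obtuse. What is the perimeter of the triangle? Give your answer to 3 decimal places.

perimeter ≈ 30.905

From area = ½·r·p·sin Q, we get sin Q = 2·area/(r·p) ≈ 0.38927.
Taking the obtuse solution, ∠Q ≈ 157.09°.
Law of cosines then gives q ≈ 15.325.
Perimeter = 11.06 + 4.52 + 15.325 = 30.905.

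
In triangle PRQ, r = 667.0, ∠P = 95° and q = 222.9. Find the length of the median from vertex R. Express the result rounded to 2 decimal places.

m_R ≈ 416.97

By the law of cosines, p² = r² + q² − 2·r·q·cos P = 5.2049e+05, so p ≈ 721.45.
Median from R: ½√(2·q² + 2·p² − r²) ≈ 416.97.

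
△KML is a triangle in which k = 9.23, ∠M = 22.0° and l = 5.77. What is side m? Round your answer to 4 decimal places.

4.4416

By the law of cosines, m² = l² + k² − 2·l·k·cos M = 19.728, so m ≈ 4.4416.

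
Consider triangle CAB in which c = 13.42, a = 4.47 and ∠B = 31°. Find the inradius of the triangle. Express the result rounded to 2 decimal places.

By the law of cosines, b² = c² + a² − 2·c·a·cos B = 97.239, so b ≈ 9.861.
Area = ½·c·a·sin B ≈ 15.448.
Semiperimeter s = (13.42+4.47+9.861)/2 = 13.875.
Inradius = area/s = 15.448/13.875 ≈ 1.1133.

1.11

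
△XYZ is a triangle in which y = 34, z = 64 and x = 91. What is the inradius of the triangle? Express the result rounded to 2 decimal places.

8.27

Semiperimeter s = (91 + 34 + 64)/2 = 94.5.
Heron's formula: area = √(94.5·3.5·60.5·30.5) ≈ 781.23.
Inradius = area/s = 781.23/94.5 ≈ 8.267.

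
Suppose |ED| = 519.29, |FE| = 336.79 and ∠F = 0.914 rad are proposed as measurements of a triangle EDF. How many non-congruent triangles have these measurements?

|FE|·sin F = 336.79·sin(0.914 rad) ≈ 266.7.
Since |ED| ≥ |FE|, exactly one triangle exists.

1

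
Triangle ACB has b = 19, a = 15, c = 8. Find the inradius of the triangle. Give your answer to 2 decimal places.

r ≈ 2.73

Semiperimeter s = (15 + 8 + 19)/2 = 21.
Heron's formula: area = √(21·6·13·2) ≈ 57.236.
Inradius = area/s = 57.236/21 ≈ 2.7255.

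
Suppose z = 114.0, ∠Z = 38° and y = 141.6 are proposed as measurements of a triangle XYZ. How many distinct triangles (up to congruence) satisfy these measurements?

2

y·sin Z = 141.6·sin(38°) ≈ 87.18.
Since y sin Z < z < y (87.18 < 114.0 < 141.6), two triangles exist.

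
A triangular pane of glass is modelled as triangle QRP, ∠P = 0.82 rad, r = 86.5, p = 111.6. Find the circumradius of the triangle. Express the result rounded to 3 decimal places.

Law of sines: sin R = r·sin P/p ≈ 0.56670.
Since p ≥ r, only the acute value applies: ∠R ≈ 0.602 rad.
Then ∠Q = π − ∠P − ∠R ≈ 1.719 rad.
Law of sines gives q = p·sin Q/sin P ≈ 150.96.
Circumradius = p/(2 sin P) ≈ 76.319.

76.319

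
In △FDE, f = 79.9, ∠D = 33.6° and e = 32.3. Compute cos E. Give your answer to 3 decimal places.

cos E ≈ 0.948

By the law of cosines, d² = e² + f² − 2·e·f·cos D = 3128.1, so d ≈ 55.93.
Law of cosines again: cos E = (f² + d² − e²)/(2·f·d) ≈ 0.94756, so ∠E ≈ 18.64°.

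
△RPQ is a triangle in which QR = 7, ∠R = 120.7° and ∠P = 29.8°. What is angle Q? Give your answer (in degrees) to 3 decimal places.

∠Q ≈ 29.500°

The third angle is ∠Q = 180° − ∠R − ∠P = 29.50°.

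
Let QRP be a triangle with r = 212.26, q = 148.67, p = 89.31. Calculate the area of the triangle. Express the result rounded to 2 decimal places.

area ≈ 5482.54

Semiperimeter s = (148.67 + 212.26 + 89.31)/2 = 225.12.
Heron's formula: area = √(225.12·76.45·12.86·135.81) ≈ 5482.5.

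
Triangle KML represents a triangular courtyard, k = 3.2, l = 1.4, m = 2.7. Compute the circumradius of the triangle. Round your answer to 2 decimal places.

By the law of cosines, cos K = (m² + l² − k²) / (2·m·l) ≈ -0.13095, so ∠K ≈ 1.702 rad.
Circumradius = k/(2 sin K) ≈ 1.6139.

R ≈ 1.61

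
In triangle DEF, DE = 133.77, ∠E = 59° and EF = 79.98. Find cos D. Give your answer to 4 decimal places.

cos D ≈ 0.8036

By the law of cosines, FD² = DE² + EF² − 2·DE·EF·cos E = 13271, so FD ≈ 115.2.
Law of cosines again: cos D = (FD² + DE² − EF²)/(2·FD·DE) ≈ 0.80364, so ∠D ≈ 36.52°.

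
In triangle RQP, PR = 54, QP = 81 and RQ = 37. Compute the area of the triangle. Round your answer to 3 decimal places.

area ≈ 821.121

Semiperimeter s = (81 + 54 + 37)/2 = 86.
Heron's formula: area = √(86·5·32·49) ≈ 821.12.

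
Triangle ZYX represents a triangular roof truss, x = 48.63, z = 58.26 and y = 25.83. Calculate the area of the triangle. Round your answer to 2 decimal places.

area ≈ 621.50

Semiperimeter s = (58.26 + 25.83 + 48.63)/2 = 66.36.
Heron's formula: area = √(66.36·8.1·40.53·17.73) ≈ 621.5.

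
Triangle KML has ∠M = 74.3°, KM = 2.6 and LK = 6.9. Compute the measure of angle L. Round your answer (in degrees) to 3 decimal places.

Law of sines: sin L = KM·sin M/LK ≈ 0.36275.
Since LK ≥ KM, only the acute value applies: ∠L ≈ 21.27°.
Then ∠K = 180° − ∠M − ∠L ≈ 84.43°.

∠L ≈ 21.269°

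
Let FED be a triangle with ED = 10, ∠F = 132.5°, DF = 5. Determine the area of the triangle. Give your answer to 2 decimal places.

Law of sines: sin E = DF·sin F/ED ≈ 0.36864.
Since ED ≥ DF, only the acute value applies: ∠E ≈ 21.63°.
Then ∠D = 180° − ∠F − ∠E ≈ 25.87°.
Law of sines gives FE = ED·sin D/sin F ≈ 5.9178.
Area = ½·ED·DF·sin D ≈ 10.908.

area ≈ 10.91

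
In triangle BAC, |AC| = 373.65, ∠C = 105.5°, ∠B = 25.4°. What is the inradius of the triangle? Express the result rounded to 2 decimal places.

r ≈ 126.68

The third angle is ∠A = 180° − ∠C − ∠B = 49.10°.
Law of sines: |CB| = |AC|·sin A/sin B ≈ 658.43.
Law of sines: |BA| = |AC|·sin C/sin B ≈ 839.43.
Area = ½·|AC|·|CB|·sin C ≈ 1.1854e+05.
Semiperimeter s = (373.65+658.43+839.43)/2 = 935.76.
Inradius = area/s = 1.1854e+05/935.76 ≈ 126.68.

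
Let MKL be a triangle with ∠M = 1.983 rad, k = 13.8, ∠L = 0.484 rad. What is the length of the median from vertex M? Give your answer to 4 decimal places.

The third angle is ∠K = π − ∠L − ∠M = 0.675 rad.
Law of sines: m = k·sin M/sin K ≈ 20.244.
Law of sines: l = k·sin L/sin K ≈ 10.281.
Median from M: ½√(2·k² + 2·l² − m²) ≈ 6.7539.

6.7539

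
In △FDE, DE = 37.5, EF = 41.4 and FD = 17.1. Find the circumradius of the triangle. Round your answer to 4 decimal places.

20.7015

By the law of cosines, cos F = (EF² + FD² − DE²) / (2·EF·FD) ≈ 0.42385, so ∠F ≈ 1.1331 rad.
Circumradius = DE/(2 sin F) ≈ 20.701.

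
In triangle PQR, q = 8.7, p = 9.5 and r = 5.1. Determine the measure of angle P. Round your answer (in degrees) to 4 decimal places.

By the law of cosines, cos P = (q² + r² − p²) / (2·q·r) ≈ 0.12903, so ∠P ≈ 82.59°.

∠P ≈ 82.5865°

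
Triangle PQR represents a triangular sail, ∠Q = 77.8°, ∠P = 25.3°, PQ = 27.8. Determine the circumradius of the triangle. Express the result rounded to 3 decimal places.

14.271

The third angle is ∠R = 180° − ∠P − ∠Q = 76.90°.
Law of sines: QR = PQ·sin P/sin R ≈ 12.198.
Law of sines: RP = PQ·sin Q/sin R ≈ 27.898.
Circumradius = PQ/(2 sin R) ≈ 14.271.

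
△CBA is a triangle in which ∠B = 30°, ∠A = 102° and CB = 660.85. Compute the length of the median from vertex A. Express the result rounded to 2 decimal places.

m_A ≈ 271.88

The third angle is ∠C = 180° − ∠B − ∠A = 48.00°.
Law of sines: BA = CB·sin C/sin A ≈ 502.08.
Law of sines: AC = CB·sin B/sin A ≈ 337.81.
Median from A: ½√(2·BA² + 2·AC² − CB²) ≈ 271.88.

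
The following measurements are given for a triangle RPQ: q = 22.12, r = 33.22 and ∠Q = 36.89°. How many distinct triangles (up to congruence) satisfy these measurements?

r·sin Q = 33.22·sin(36.89°) ≈ 19.94.
Since r sin Q < q < r (19.94 < 22.12 < 33.22), two triangles exist.

2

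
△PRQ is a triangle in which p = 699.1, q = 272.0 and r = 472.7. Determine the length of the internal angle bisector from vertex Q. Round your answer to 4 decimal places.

By the law of cosines, cos Q = (p² + r² − q²) / (2·p·r) ≈ 0.96561, so ∠Q ≈ 15.07°.
The bisector from Q has length 2·p·r·cos(∠Q/2)/(p+r) ≈ 559.16.

t_Q ≈ 559.1592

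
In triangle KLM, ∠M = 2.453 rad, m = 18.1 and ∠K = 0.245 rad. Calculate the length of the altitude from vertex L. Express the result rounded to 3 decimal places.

The third angle is ∠L = π − ∠M − ∠K = 0.444 rad.
Law of sines: k = m·sin K/sin M ≈ 6.9089.
Law of sines: l = m·sin L/sin M ≈ 12.225.
Area = ½·m·k·sin L ≈ 26.835.
The altitude from L has length 2·area/l ≈ 4.3903.

4.390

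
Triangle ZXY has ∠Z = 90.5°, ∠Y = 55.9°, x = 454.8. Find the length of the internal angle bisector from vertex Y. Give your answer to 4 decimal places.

The third angle is ∠X = 180° − ∠Y − ∠Z = 33.60°.
Law of sines: z = x·sin Z/sin X ≈ 821.81.
Law of sines: y = x·sin Y/sin X ≈ 680.53.
The bisector from Y has length 2·z·x·cos(∠Y/2)/(z+x) ≈ 517.25.

t_Y ≈ 517.2492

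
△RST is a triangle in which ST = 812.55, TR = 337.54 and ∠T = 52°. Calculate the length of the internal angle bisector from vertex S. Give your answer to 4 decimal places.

713.1833

By the law of cosines, RS² = ST² + TR² − 2·ST·TR·cos T = 4.3646e+05, so RS ≈ 660.65.
Law of cosines again: cos S = (RS² + ST² − TR²)/(2·RS·ST) ≈ 0.91537, so ∠S ≈ 23.74°.
The bisector from S has length 2·RS·ST·cos(∠S/2)/(RS+ST) ≈ 713.18.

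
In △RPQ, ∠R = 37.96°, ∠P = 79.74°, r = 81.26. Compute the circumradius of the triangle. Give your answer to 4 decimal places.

The third angle is ∠Q = 180° − ∠R − ∠P = 62.30°.
Law of sines: p = r·sin P/sin R ≈ 129.99.
Law of sines: q = r·sin Q/sin R ≈ 116.97.
Circumradius = r/(2 sin R) ≈ 66.053.

66.0531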